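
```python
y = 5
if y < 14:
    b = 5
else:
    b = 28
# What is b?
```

Answer: 5

Derivation:
Trace (tracking b):
y = 5  # -> y = 5
if y < 14:  # condition is True
    b = 5  # -> b = 5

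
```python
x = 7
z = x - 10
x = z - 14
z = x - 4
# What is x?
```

Trace (tracking x):
x = 7  # -> x = 7
z = x - 10  # -> z = -3
x = z - 14  # -> x = -17
z = x - 4  # -> z = -21

Answer: -17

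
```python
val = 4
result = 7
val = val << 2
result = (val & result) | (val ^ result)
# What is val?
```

Trace (tracking val):
val = 4  # -> val = 4
result = 7  # -> result = 7
val = val << 2  # -> val = 16
result = val & result | val ^ result  # -> result = 23

Answer: 16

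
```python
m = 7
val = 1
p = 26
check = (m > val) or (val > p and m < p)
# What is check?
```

Answer: True

Derivation:
Trace (tracking check):
m = 7  # -> m = 7
val = 1  # -> val = 1
p = 26  # -> p = 26
check = m > val or (val > p and m < p)  # -> check = True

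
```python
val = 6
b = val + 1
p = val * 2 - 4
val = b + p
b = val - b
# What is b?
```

Answer: 8

Derivation:
Trace (tracking b):
val = 6  # -> val = 6
b = val + 1  # -> b = 7
p = val * 2 - 4  # -> p = 8
val = b + p  # -> val = 15
b = val - b  # -> b = 8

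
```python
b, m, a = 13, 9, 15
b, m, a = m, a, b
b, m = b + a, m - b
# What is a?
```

Answer: 13

Derivation:
Trace (tracking a):
b, m, a = (13, 9, 15)  # -> b = 13, m = 9, a = 15
b, m, a = (m, a, b)  # -> b = 9, m = 15, a = 13
b, m = (b + a, m - b)  # -> b = 22, m = 6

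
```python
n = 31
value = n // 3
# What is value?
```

Trace (tracking value):
n = 31  # -> n = 31
value = n // 3  # -> value = 10

Answer: 10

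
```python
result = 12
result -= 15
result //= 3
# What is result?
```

Answer: -1

Derivation:
Trace (tracking result):
result = 12  # -> result = 12
result -= 15  # -> result = -3
result //= 3  # -> result = -1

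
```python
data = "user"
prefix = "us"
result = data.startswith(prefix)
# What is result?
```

Trace (tracking result):
data = 'user'  # -> data = 'user'
prefix = 'us'  # -> prefix = 'us'
result = data.startswith(prefix)  # -> result = True

Answer: True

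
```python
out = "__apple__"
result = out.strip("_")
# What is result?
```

Answer: 'apple'

Derivation:
Trace (tracking result):
out = '__apple__'  # -> out = '__apple__'
result = out.strip('_')  # -> result = 'apple'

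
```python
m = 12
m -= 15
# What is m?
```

Trace (tracking m):
m = 12  # -> m = 12
m -= 15  # -> m = -3

Answer: -3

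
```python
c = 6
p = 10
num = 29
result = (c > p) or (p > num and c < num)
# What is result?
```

Trace (tracking result):
c = 6  # -> c = 6
p = 10  # -> p = 10
num = 29  # -> num = 29
result = c > p or (p > num and c < num)  # -> result = False

Answer: False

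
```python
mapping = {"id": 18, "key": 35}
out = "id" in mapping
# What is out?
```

Trace (tracking out):
mapping = {'id': 18, 'key': 35}  # -> mapping = {'id': 18, 'key': 35}
out = 'id' in mapping  # -> out = True

Answer: True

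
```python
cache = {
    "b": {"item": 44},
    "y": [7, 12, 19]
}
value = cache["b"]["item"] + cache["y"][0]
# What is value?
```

Answer: 51

Derivation:
Trace (tracking value):
cache = {'b': {'item': 44}, 'y': [7, 12, 19]}  # -> cache = {'b': {'item': 44}, 'y': [7, 12, 19]}
value = cache['b']['item'] + cache['y'][0]  # -> value = 51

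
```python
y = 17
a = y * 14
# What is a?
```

Trace (tracking a):
y = 17  # -> y = 17
a = y * 14  # -> a = 238

Answer: 238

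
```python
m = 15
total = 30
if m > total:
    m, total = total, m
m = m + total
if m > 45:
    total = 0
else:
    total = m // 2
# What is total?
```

Trace (tracking total):
m = 15  # -> m = 15
total = 30  # -> total = 30
if m > total:  # condition is False
m = m + total  # -> m = 45
if m > 45:  # condition is False
else:
    total = m // 2  # -> total = 22

Answer: 22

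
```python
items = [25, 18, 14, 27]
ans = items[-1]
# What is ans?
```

Answer: 27

Derivation:
Trace (tracking ans):
items = [25, 18, 14, 27]  # -> items = [25, 18, 14, 27]
ans = items[-1]  # -> ans = 27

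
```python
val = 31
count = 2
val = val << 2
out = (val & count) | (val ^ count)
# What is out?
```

Trace (tracking out):
val = 31  # -> val = 31
count = 2  # -> count = 2
val = val << 2  # -> val = 124
out = val & count | val ^ count  # -> out = 126

Answer: 126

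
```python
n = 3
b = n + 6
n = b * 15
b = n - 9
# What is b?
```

Trace (tracking b):
n = 3  # -> n = 3
b = n + 6  # -> b = 9
n = b * 15  # -> n = 135
b = n - 9  # -> b = 126

Answer: 126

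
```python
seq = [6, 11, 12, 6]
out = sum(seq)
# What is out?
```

Answer: 35

Derivation:
Trace (tracking out):
seq = [6, 11, 12, 6]  # -> seq = [6, 11, 12, 6]
out = sum(seq)  # -> out = 35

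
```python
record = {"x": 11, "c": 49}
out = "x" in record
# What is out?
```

Answer: True

Derivation:
Trace (tracking out):
record = {'x': 11, 'c': 49}  # -> record = {'x': 11, 'c': 49}
out = 'x' in record  # -> out = True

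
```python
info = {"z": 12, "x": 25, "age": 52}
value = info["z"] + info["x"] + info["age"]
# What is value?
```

Trace (tracking value):
info = {'z': 12, 'x': 25, 'age': 52}  # -> info = {'z': 12, 'x': 25, 'age': 52}
value = info['z'] + info['x'] + info['age']  # -> value = 89

Answer: 89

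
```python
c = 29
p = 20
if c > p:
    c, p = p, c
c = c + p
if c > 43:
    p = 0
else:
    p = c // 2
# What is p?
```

Answer: 0

Derivation:
Trace (tracking p):
c = 29  # -> c = 29
p = 20  # -> p = 20
if c > p:  # condition is True
    c, p = (p, c)  # -> c = 20, p = 29
c = c + p  # -> c = 49
if c > 43:  # condition is True
    p = 0  # -> p = 0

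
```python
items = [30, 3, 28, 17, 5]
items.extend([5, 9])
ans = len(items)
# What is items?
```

Answer: [30, 3, 28, 17, 5, 5, 9]

Derivation:
Trace (tracking items):
items = [30, 3, 28, 17, 5]  # -> items = [30, 3, 28, 17, 5]
items.extend([5, 9])  # -> items = [30, 3, 28, 17, 5, 5, 9]
ans = len(items)  # -> ans = 7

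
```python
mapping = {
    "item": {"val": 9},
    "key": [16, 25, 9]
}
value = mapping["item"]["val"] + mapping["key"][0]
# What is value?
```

Answer: 25

Derivation:
Trace (tracking value):
mapping = {'item': {'val': 9}, 'key': [16, 25, 9]}  # -> mapping = {'item': {'val': 9}, 'key': [16, 25, 9]}
value = mapping['item']['val'] + mapping['key'][0]  # -> value = 25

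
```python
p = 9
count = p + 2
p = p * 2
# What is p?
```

Answer: 18

Derivation:
Trace (tracking p):
p = 9  # -> p = 9
count = p + 2  # -> count = 11
p = p * 2  # -> p = 18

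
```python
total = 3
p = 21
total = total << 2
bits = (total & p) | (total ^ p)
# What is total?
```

Answer: 12

Derivation:
Trace (tracking total):
total = 3  # -> total = 3
p = 21  # -> p = 21
total = total << 2  # -> total = 12
bits = total & p | total ^ p  # -> bits = 29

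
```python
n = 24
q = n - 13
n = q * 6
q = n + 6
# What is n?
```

Trace (tracking n):
n = 24  # -> n = 24
q = n - 13  # -> q = 11
n = q * 6  # -> n = 66
q = n + 6  # -> q = 72

Answer: 66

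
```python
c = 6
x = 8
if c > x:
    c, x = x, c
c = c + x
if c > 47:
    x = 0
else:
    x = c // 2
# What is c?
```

Trace (tracking c):
c = 6  # -> c = 6
x = 8  # -> x = 8
if c > x:  # condition is False
c = c + x  # -> c = 14
if c > 47:  # condition is False
else:
    x = c // 2  # -> x = 7

Answer: 14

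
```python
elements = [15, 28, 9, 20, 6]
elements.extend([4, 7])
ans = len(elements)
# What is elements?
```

Answer: [15, 28, 9, 20, 6, 4, 7]

Derivation:
Trace (tracking elements):
elements = [15, 28, 9, 20, 6]  # -> elements = [15, 28, 9, 20, 6]
elements.extend([4, 7])  # -> elements = [15, 28, 9, 20, 6, 4, 7]
ans = len(elements)  # -> ans = 7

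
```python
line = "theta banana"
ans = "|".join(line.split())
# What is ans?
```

Trace (tracking ans):
line = 'theta banana'  # -> line = 'theta banana'
ans = '|'.join(line.split())  # -> ans = 'theta|banana'

Answer: 'theta|banana'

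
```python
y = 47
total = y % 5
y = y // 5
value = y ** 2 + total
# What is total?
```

Answer: 2

Derivation:
Trace (tracking total):
y = 47  # -> y = 47
total = y % 5  # -> total = 2
y = y // 5  # -> y = 9
value = y ** 2 + total  # -> value = 83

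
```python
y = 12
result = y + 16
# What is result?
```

Answer: 28

Derivation:
Trace (tracking result):
y = 12  # -> y = 12
result = y + 16  # -> result = 28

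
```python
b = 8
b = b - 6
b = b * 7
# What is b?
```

Answer: 14

Derivation:
Trace (tracking b):
b = 8  # -> b = 8
b = b - 6  # -> b = 2
b = b * 7  # -> b = 14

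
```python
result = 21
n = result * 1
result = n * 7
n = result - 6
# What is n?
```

Answer: 141

Derivation:
Trace (tracking n):
result = 21  # -> result = 21
n = result * 1  # -> n = 21
result = n * 7  # -> result = 147
n = result - 6  # -> n = 141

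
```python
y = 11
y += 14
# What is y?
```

Trace (tracking y):
y = 11  # -> y = 11
y += 14  # -> y = 25

Answer: 25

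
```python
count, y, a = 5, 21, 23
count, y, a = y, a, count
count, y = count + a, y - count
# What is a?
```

Answer: 5

Derivation:
Trace (tracking a):
count, y, a = (5, 21, 23)  # -> count = 5, y = 21, a = 23
count, y, a = (y, a, count)  # -> count = 21, y = 23, a = 5
count, y = (count + a, y - count)  # -> count = 26, y = 2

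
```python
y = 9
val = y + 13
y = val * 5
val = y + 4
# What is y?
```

Answer: 110

Derivation:
Trace (tracking y):
y = 9  # -> y = 9
val = y + 13  # -> val = 22
y = val * 5  # -> y = 110
val = y + 4  # -> val = 114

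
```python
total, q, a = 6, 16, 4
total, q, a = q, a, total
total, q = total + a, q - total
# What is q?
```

Answer: -12

Derivation:
Trace (tracking q):
total, q, a = (6, 16, 4)  # -> total = 6, q = 16, a = 4
total, q, a = (q, a, total)  # -> total = 16, q = 4, a = 6
total, q = (total + a, q - total)  # -> total = 22, q = -12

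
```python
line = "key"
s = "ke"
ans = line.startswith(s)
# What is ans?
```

Trace (tracking ans):
line = 'key'  # -> line = 'key'
s = 'ke'  # -> s = 'ke'
ans = line.startswith(s)  # -> ans = True

Answer: True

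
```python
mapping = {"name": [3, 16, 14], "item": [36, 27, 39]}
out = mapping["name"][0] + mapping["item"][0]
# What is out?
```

Answer: 39

Derivation:
Trace (tracking out):
mapping = {'name': [3, 16, 14], 'item': [36, 27, 39]}  # -> mapping = {'name': [3, 16, 14], 'item': [36, 27, 39]}
out = mapping['name'][0] + mapping['item'][0]  # -> out = 39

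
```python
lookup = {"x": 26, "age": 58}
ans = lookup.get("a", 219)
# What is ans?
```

Trace (tracking ans):
lookup = {'x': 26, 'age': 58}  # -> lookup = {'x': 26, 'age': 58}
ans = lookup.get('a', 219)  # -> ans = 219

Answer: 219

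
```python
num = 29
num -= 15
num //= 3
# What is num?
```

Answer: 4

Derivation:
Trace (tracking num):
num = 29  # -> num = 29
num -= 15  # -> num = 14
num //= 3  # -> num = 4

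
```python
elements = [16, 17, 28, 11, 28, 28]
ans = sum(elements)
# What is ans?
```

Answer: 128

Derivation:
Trace (tracking ans):
elements = [16, 17, 28, 11, 28, 28]  # -> elements = [16, 17, 28, 11, 28, 28]
ans = sum(elements)  # -> ans = 128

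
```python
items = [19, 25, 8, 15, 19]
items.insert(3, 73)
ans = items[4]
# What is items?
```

Trace (tracking items):
items = [19, 25, 8, 15, 19]  # -> items = [19, 25, 8, 15, 19]
items.insert(3, 73)  # -> items = [19, 25, 8, 73, 15, 19]
ans = items[4]  # -> ans = 15

Answer: [19, 25, 8, 73, 15, 19]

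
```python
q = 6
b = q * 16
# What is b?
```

Answer: 96

Derivation:
Trace (tracking b):
q = 6  # -> q = 6
b = q * 16  # -> b = 96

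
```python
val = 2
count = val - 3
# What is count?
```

Trace (tracking count):
val = 2  # -> val = 2
count = val - 3  # -> count = -1

Answer: -1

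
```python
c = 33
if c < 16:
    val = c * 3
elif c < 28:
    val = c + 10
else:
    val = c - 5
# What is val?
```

Trace (tracking val):
c = 33  # -> c = 33
if c < 16:  # condition is False
elif c < 28:  # condition is False
else:
    val = c - 5  # -> val = 28

Answer: 28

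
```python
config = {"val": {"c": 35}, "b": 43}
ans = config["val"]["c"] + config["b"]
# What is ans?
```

Trace (tracking ans):
config = {'val': {'c': 35}, 'b': 43}  # -> config = {'val': {'c': 35}, 'b': 43}
ans = config['val']['c'] + config['b']  # -> ans = 78

Answer: 78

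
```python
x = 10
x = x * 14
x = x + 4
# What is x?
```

Trace (tracking x):
x = 10  # -> x = 10
x = x * 14  # -> x = 140
x = x + 4  # -> x = 144

Answer: 144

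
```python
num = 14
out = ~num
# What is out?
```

Trace (tracking out):
num = 14  # -> num = 14
out = ~num  # -> out = -15

Answer: -15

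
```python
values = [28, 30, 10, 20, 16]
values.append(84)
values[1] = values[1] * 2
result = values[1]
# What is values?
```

Trace (tracking values):
values = [28, 30, 10, 20, 16]  # -> values = [28, 30, 10, 20, 16]
values.append(84)  # -> values = [28, 30, 10, 20, 16, 84]
values[1] = values[1] * 2  # -> values = [28, 60, 10, 20, 16, 84]
result = values[1]  # -> result = 60

Answer: [28, 60, 10, 20, 16, 84]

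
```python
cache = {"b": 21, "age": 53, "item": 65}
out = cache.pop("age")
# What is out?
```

Trace (tracking out):
cache = {'b': 21, 'age': 53, 'item': 65}  # -> cache = {'b': 21, 'age': 53, 'item': 65}
out = cache.pop('age')  # -> out = 53

Answer: 53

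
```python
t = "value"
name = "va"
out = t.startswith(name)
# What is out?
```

Trace (tracking out):
t = 'value'  # -> t = 'value'
name = 'va'  # -> name = 'va'
out = t.startswith(name)  # -> out = True

Answer: True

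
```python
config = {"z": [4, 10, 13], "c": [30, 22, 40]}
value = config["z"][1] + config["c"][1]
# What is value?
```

Trace (tracking value):
config = {'z': [4, 10, 13], 'c': [30, 22, 40]}  # -> config = {'z': [4, 10, 13], 'c': [30, 22, 40]}
value = config['z'][1] + config['c'][1]  # -> value = 32

Answer: 32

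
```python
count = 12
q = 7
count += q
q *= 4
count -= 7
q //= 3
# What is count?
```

Trace (tracking count):
count = 12  # -> count = 12
q = 7  # -> q = 7
count += q  # -> count = 19
q *= 4  # -> q = 28
count -= 7  # -> count = 12
q //= 3  # -> q = 9

Answer: 12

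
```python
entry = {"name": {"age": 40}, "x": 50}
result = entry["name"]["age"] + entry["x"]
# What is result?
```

Trace (tracking result):
entry = {'name': {'age': 40}, 'x': 50}  # -> entry = {'name': {'age': 40}, 'x': 50}
result = entry['name']['age'] + entry['x']  # -> result = 90

Answer: 90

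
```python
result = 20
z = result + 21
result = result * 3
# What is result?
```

Answer: 60

Derivation:
Trace (tracking result):
result = 20  # -> result = 20
z = result + 21  # -> z = 41
result = result * 3  # -> result = 60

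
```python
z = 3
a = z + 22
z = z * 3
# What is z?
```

Trace (tracking z):
z = 3  # -> z = 3
a = z + 22  # -> a = 25
z = z * 3  # -> z = 9

Answer: 9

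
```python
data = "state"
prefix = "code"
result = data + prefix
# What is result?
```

Answer: 'statecode'

Derivation:
Trace (tracking result):
data = 'state'  # -> data = 'state'
prefix = 'code'  # -> prefix = 'code'
result = data + prefix  # -> result = 'statecode'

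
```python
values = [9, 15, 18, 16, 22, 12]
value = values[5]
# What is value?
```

Answer: 12

Derivation:
Trace (tracking value):
values = [9, 15, 18, 16, 22, 12]  # -> values = [9, 15, 18, 16, 22, 12]
value = values[5]  # -> value = 12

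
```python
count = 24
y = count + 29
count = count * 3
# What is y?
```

Answer: 53

Derivation:
Trace (tracking y):
count = 24  # -> count = 24
y = count + 29  # -> y = 53
count = count * 3  # -> count = 72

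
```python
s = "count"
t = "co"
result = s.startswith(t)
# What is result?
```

Trace (tracking result):
s = 'count'  # -> s = 'count'
t = 'co'  # -> t = 'co'
result = s.startswith(t)  # -> result = True

Answer: True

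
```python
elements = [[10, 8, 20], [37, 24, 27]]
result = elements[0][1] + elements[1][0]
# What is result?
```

Trace (tracking result):
elements = [[10, 8, 20], [37, 24, 27]]  # -> elements = [[10, 8, 20], [37, 24, 27]]
result = elements[0][1] + elements[1][0]  # -> result = 45

Answer: 45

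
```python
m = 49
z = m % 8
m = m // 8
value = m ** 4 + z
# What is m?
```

Answer: 6

Derivation:
Trace (tracking m):
m = 49  # -> m = 49
z = m % 8  # -> z = 1
m = m // 8  # -> m = 6
value = m ** 4 + z  # -> value = 1297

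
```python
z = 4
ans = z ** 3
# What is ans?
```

Trace (tracking ans):
z = 4  # -> z = 4
ans = z ** 3  # -> ans = 64

Answer: 64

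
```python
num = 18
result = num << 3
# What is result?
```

Trace (tracking result):
num = 18  # -> num = 18
result = num << 3  # -> result = 144

Answer: 144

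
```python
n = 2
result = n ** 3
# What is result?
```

Answer: 8

Derivation:
Trace (tracking result):
n = 2  # -> n = 2
result = n ** 3  # -> result = 8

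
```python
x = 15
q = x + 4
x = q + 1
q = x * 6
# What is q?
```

Trace (tracking q):
x = 15  # -> x = 15
q = x + 4  # -> q = 19
x = q + 1  # -> x = 20
q = x * 6  # -> q = 120

Answer: 120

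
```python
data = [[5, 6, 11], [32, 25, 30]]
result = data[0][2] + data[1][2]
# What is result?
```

Answer: 41

Derivation:
Trace (tracking result):
data = [[5, 6, 11], [32, 25, 30]]  # -> data = [[5, 6, 11], [32, 25, 30]]
result = data[0][2] + data[1][2]  # -> result = 41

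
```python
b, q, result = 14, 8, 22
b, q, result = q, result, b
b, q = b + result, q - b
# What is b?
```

Answer: 22

Derivation:
Trace (tracking b):
b, q, result = (14, 8, 22)  # -> b = 14, q = 8, result = 22
b, q, result = (q, result, b)  # -> b = 8, q = 22, result = 14
b, q = (b + result, q - b)  # -> b = 22, q = 14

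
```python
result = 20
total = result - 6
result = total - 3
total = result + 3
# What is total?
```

Answer: 14

Derivation:
Trace (tracking total):
result = 20  # -> result = 20
total = result - 6  # -> total = 14
result = total - 3  # -> result = 11
total = result + 3  # -> total = 14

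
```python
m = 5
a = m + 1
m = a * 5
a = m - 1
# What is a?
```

Answer: 29

Derivation:
Trace (tracking a):
m = 5  # -> m = 5
a = m + 1  # -> a = 6
m = a * 5  # -> m = 30
a = m - 1  # -> a = 29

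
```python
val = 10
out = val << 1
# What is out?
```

Trace (tracking out):
val = 10  # -> val = 10
out = val << 1  # -> out = 20

Answer: 20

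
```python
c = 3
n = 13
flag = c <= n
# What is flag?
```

Trace (tracking flag):
c = 3  # -> c = 3
n = 13  # -> n = 13
flag = c <= n  # -> flag = True

Answer: True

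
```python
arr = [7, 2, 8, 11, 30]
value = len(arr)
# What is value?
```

Trace (tracking value):
arr = [7, 2, 8, 11, 30]  # -> arr = [7, 2, 8, 11, 30]
value = len(arr)  # -> value = 5

Answer: 5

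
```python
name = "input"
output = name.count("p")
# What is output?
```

Answer: 1

Derivation:
Trace (tracking output):
name = 'input'  # -> name = 'input'
output = name.count('p')  # -> output = 1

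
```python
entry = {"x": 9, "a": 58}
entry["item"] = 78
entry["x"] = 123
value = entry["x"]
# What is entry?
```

Answer: {'x': 123, 'a': 58, 'item': 78}

Derivation:
Trace (tracking entry):
entry = {'x': 9, 'a': 58}  # -> entry = {'x': 9, 'a': 58}
entry['item'] = 78  # -> entry = {'x': 9, 'a': 58, 'item': 78}
entry['x'] = 123  # -> entry = {'x': 123, 'a': 58, 'item': 78}
value = entry['x']  # -> value = 123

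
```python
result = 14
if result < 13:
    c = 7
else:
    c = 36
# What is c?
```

Trace (tracking c):
result = 14  # -> result = 14
if result < 13:  # condition is False
else:
    c = 36  # -> c = 36

Answer: 36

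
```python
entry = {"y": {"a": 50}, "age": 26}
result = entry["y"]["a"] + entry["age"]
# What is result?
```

Trace (tracking result):
entry = {'y': {'a': 50}, 'age': 26}  # -> entry = {'y': {'a': 50}, 'age': 26}
result = entry['y']['a'] + entry['age']  # -> result = 76

Answer: 76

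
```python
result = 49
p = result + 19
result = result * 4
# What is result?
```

Answer: 196

Derivation:
Trace (tracking result):
result = 49  # -> result = 49
p = result + 19  # -> p = 68
result = result * 4  # -> result = 196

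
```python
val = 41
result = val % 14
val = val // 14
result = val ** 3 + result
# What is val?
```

Trace (tracking val):
val = 41  # -> val = 41
result = val % 14  # -> result = 13
val = val // 14  # -> val = 2
result = val ** 3 + result  # -> result = 21

Answer: 2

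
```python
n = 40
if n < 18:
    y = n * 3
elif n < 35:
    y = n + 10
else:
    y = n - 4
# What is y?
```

Trace (tracking y):
n = 40  # -> n = 40
if n < 18:  # condition is False
elif n < 35:  # condition is False
else:
    y = n - 4  # -> y = 36

Answer: 36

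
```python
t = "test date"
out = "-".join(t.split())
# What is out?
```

Trace (tracking out):
t = 'test date'  # -> t = 'test date'
out = '-'.join(t.split())  # -> out = 'test-date'

Answer: 'test-date'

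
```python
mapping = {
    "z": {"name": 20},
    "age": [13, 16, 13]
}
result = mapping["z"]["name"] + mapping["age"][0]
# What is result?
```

Answer: 33

Derivation:
Trace (tracking result):
mapping = {'z': {'name': 20}, 'age': [13, 16, 13]}  # -> mapping = {'z': {'name': 20}, 'age': [13, 16, 13]}
result = mapping['z']['name'] + mapping['age'][0]  # -> result = 33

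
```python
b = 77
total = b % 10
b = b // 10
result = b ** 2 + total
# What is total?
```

Answer: 7

Derivation:
Trace (tracking total):
b = 77  # -> b = 77
total = b % 10  # -> total = 7
b = b // 10  # -> b = 7
result = b ** 2 + total  # -> result = 56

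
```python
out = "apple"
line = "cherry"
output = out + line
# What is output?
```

Trace (tracking output):
out = 'apple'  # -> out = 'apple'
line = 'cherry'  # -> line = 'cherry'
output = out + line  # -> output = 'applecherry'

Answer: 'applecherry'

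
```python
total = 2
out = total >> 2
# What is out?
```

Answer: 0

Derivation:
Trace (tracking out):
total = 2  # -> total = 2
out = total >> 2  # -> out = 0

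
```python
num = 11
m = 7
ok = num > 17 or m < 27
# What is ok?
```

Answer: True

Derivation:
Trace (tracking ok):
num = 11  # -> num = 11
m = 7  # -> m = 7
ok = num > 17 or m < 27  # -> ok = True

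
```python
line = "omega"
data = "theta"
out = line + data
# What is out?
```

Answer: 'omegatheta'

Derivation:
Trace (tracking out):
line = 'omega'  # -> line = 'omega'
data = 'theta'  # -> data = 'theta'
out = line + data  # -> out = 'omegatheta'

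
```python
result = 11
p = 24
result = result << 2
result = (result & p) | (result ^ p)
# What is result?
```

Answer: 60

Derivation:
Trace (tracking result):
result = 11  # -> result = 11
p = 24  # -> p = 24
result = result << 2  # -> result = 44
result = result & p | result ^ p  # -> result = 60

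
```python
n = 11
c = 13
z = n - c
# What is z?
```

Answer: -2

Derivation:
Trace (tracking z):
n = 11  # -> n = 11
c = 13  # -> c = 13
z = n - c  # -> z = -2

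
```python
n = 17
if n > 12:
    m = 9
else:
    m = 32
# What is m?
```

Answer: 9

Derivation:
Trace (tracking m):
n = 17  # -> n = 17
if n > 12:  # condition is True
    m = 9  # -> m = 9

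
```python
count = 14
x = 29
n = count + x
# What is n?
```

Answer: 43

Derivation:
Trace (tracking n):
count = 14  # -> count = 14
x = 29  # -> x = 29
n = count + x  # -> n = 43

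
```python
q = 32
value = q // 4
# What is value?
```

Answer: 8

Derivation:
Trace (tracking value):
q = 32  # -> q = 32
value = q // 4  # -> value = 8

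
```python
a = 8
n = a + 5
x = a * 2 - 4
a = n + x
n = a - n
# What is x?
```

Answer: 12

Derivation:
Trace (tracking x):
a = 8  # -> a = 8
n = a + 5  # -> n = 13
x = a * 2 - 4  # -> x = 12
a = n + x  # -> a = 25
n = a - n  # -> n = 12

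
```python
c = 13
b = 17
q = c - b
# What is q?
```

Trace (tracking q):
c = 13  # -> c = 13
b = 17  # -> b = 17
q = c - b  # -> q = -4

Answer: -4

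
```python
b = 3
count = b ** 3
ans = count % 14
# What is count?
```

Answer: 27

Derivation:
Trace (tracking count):
b = 3  # -> b = 3
count = b ** 3  # -> count = 27
ans = count % 14  # -> ans = 13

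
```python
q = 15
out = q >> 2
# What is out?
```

Trace (tracking out):
q = 15  # -> q = 15
out = q >> 2  # -> out = 3

Answer: 3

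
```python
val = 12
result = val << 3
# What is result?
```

Answer: 96

Derivation:
Trace (tracking result):
val = 12  # -> val = 12
result = val << 3  # -> result = 96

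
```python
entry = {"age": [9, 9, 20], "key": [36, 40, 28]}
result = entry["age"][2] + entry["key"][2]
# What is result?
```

Answer: 48

Derivation:
Trace (tracking result):
entry = {'age': [9, 9, 20], 'key': [36, 40, 28]}  # -> entry = {'age': [9, 9, 20], 'key': [36, 40, 28]}
result = entry['age'][2] + entry['key'][2]  # -> result = 48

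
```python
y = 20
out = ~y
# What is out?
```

Answer: -21

Derivation:
Trace (tracking out):
y = 20  # -> y = 20
out = ~y  # -> out = -21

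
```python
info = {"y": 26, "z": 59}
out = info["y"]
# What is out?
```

Answer: 26

Derivation:
Trace (tracking out):
info = {'y': 26, 'z': 59}  # -> info = {'y': 26, 'z': 59}
out = info['y']  # -> out = 26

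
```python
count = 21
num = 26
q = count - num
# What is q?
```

Trace (tracking q):
count = 21  # -> count = 21
num = 26  # -> num = 26
q = count - num  # -> q = -5

Answer: -5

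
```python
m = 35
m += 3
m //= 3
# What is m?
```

Answer: 12

Derivation:
Trace (tracking m):
m = 35  # -> m = 35
m += 3  # -> m = 38
m //= 3  # -> m = 12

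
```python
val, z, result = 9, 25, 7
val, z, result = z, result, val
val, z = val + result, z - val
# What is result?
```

Answer: 9

Derivation:
Trace (tracking result):
val, z, result = (9, 25, 7)  # -> val = 9, z = 25, result = 7
val, z, result = (z, result, val)  # -> val = 25, z = 7, result = 9
val, z = (val + result, z - val)  # -> val = 34, z = -18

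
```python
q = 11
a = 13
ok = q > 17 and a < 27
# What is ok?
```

Trace (tracking ok):
q = 11  # -> q = 11
a = 13  # -> a = 13
ok = q > 17 and a < 27  # -> ok = False

Answer: False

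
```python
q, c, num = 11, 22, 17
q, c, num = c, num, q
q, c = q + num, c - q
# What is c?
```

Trace (tracking c):
q, c, num = (11, 22, 17)  # -> q = 11, c = 22, num = 17
q, c, num = (c, num, q)  # -> q = 22, c = 17, num = 11
q, c = (q + num, c - q)  # -> q = 33, c = -5

Answer: -5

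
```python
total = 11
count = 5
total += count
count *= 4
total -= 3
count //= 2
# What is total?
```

Answer: 13

Derivation:
Trace (tracking total):
total = 11  # -> total = 11
count = 5  # -> count = 5
total += count  # -> total = 16
count *= 4  # -> count = 20
total -= 3  # -> total = 13
count //= 2  # -> count = 10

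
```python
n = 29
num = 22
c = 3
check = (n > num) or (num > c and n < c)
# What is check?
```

Trace (tracking check):
n = 29  # -> n = 29
num = 22  # -> num = 22
c = 3  # -> c = 3
check = n > num or (num > c and n < c)  # -> check = True

Answer: True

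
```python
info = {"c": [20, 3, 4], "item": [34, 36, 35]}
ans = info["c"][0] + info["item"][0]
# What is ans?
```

Trace (tracking ans):
info = {'c': [20, 3, 4], 'item': [34, 36, 35]}  # -> info = {'c': [20, 3, 4], 'item': [34, 36, 35]}
ans = info['c'][0] + info['item'][0]  # -> ans = 54

Answer: 54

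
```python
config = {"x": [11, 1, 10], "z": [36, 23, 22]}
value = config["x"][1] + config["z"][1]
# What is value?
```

Trace (tracking value):
config = {'x': [11, 1, 10], 'z': [36, 23, 22]}  # -> config = {'x': [11, 1, 10], 'z': [36, 23, 22]}
value = config['x'][1] + config['z'][1]  # -> value = 24

Answer: 24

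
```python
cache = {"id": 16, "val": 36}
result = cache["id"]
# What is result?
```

Trace (tracking result):
cache = {'id': 16, 'val': 36}  # -> cache = {'id': 16, 'val': 36}
result = cache['id']  # -> result = 16

Answer: 16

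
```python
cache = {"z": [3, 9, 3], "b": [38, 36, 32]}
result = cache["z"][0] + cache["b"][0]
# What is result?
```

Answer: 41

Derivation:
Trace (tracking result):
cache = {'z': [3, 9, 3], 'b': [38, 36, 32]}  # -> cache = {'z': [3, 9, 3], 'b': [38, 36, 32]}
result = cache['z'][0] + cache['b'][0]  # -> result = 41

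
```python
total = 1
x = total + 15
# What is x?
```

Trace (tracking x):
total = 1  # -> total = 1
x = total + 15  # -> x = 16

Answer: 16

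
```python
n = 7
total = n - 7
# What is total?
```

Answer: 0

Derivation:
Trace (tracking total):
n = 7  # -> n = 7
total = n - 7  # -> total = 0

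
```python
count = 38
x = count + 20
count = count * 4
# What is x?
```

Answer: 58

Derivation:
Trace (tracking x):
count = 38  # -> count = 38
x = count + 20  # -> x = 58
count = count * 4  # -> count = 152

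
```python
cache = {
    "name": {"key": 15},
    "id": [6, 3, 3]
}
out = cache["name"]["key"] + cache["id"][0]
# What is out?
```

Trace (tracking out):
cache = {'name': {'key': 15}, 'id': [6, 3, 3]}  # -> cache = {'name': {'key': 15}, 'id': [6, 3, 3]}
out = cache['name']['key'] + cache['id'][0]  # -> out = 21

Answer: 21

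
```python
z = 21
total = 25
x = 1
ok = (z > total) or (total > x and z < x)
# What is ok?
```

Trace (tracking ok):
z = 21  # -> z = 21
total = 25  # -> total = 25
x = 1  # -> x = 1
ok = z > total or (total > x and z < x)  # -> ok = False

Answer: False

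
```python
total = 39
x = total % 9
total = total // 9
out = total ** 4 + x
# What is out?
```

Trace (tracking out):
total = 39  # -> total = 39
x = total % 9  # -> x = 3
total = total // 9  # -> total = 4
out = total ** 4 + x  # -> out = 259

Answer: 259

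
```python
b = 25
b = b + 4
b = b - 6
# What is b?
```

Answer: 23

Derivation:
Trace (tracking b):
b = 25  # -> b = 25
b = b + 4  # -> b = 29
b = b - 6  # -> b = 23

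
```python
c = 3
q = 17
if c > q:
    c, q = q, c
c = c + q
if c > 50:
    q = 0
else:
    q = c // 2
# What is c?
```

Trace (tracking c):
c = 3  # -> c = 3
q = 17  # -> q = 17
if c > q:  # condition is False
c = c + q  # -> c = 20
if c > 50:  # condition is False
else:
    q = c // 2  # -> q = 10

Answer: 20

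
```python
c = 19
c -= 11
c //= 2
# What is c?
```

Answer: 4

Derivation:
Trace (tracking c):
c = 19  # -> c = 19
c -= 11  # -> c = 8
c //= 2  # -> c = 4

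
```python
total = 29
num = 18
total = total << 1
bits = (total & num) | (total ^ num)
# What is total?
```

Answer: 58

Derivation:
Trace (tracking total):
total = 29  # -> total = 29
num = 18  # -> num = 18
total = total << 1  # -> total = 58
bits = total & num | total ^ num  # -> bits = 58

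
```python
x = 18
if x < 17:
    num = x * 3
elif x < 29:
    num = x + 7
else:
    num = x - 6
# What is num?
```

Answer: 25

Derivation:
Trace (tracking num):
x = 18  # -> x = 18
if x < 17:  # condition is False
elif x < 29:  # condition is True
    num = x + 7  # -> num = 25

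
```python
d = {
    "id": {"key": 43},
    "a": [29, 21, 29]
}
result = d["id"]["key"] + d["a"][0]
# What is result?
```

Trace (tracking result):
d = {'id': {'key': 43}, 'a': [29, 21, 29]}  # -> d = {'id': {'key': 43}, 'a': [29, 21, 29]}
result = d['id']['key'] + d['a'][0]  # -> result = 72

Answer: 72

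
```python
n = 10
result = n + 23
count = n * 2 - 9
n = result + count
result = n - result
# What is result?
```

Answer: 11

Derivation:
Trace (tracking result):
n = 10  # -> n = 10
result = n + 23  # -> result = 33
count = n * 2 - 9  # -> count = 11
n = result + count  # -> n = 44
result = n - result  # -> result = 11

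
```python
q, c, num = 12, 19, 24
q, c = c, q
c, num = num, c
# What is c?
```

Answer: 24

Derivation:
Trace (tracking c):
q, c, num = (12, 19, 24)  # -> q = 12, c = 19, num = 24
q, c = (c, q)  # -> q = 19, c = 12
c, num = (num, c)  # -> c = 24, num = 12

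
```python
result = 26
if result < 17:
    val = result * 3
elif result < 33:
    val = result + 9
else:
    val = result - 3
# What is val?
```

Trace (tracking val):
result = 26  # -> result = 26
if result < 17:  # condition is False
elif result < 33:  # condition is True
    val = result + 9  # -> val = 35

Answer: 35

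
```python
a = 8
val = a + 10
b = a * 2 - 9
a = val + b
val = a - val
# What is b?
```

Answer: 7

Derivation:
Trace (tracking b):
a = 8  # -> a = 8
val = a + 10  # -> val = 18
b = a * 2 - 9  # -> b = 7
a = val + b  # -> a = 25
val = a - val  # -> val = 7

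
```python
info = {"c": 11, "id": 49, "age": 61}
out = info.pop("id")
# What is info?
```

Answer: {'c': 11, 'age': 61}

Derivation:
Trace (tracking info):
info = {'c': 11, 'id': 49, 'age': 61}  # -> info = {'c': 11, 'id': 49, 'age': 61}
out = info.pop('id')  # -> out = 49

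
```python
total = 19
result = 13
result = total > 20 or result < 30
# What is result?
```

Answer: True

Derivation:
Trace (tracking result):
total = 19  # -> total = 19
result = 13  # -> result = 13
result = total > 20 or result < 30  # -> result = True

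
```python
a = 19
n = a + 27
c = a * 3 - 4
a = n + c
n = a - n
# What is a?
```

Trace (tracking a):
a = 19  # -> a = 19
n = a + 27  # -> n = 46
c = a * 3 - 4  # -> c = 53
a = n + c  # -> a = 99
n = a - n  # -> n = 53

Answer: 99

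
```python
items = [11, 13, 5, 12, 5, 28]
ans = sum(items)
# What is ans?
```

Answer: 74

Derivation:
Trace (tracking ans):
items = [11, 13, 5, 12, 5, 28]  # -> items = [11, 13, 5, 12, 5, 28]
ans = sum(items)  # -> ans = 74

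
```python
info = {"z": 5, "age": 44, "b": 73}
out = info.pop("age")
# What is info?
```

Trace (tracking info):
info = {'z': 5, 'age': 44, 'b': 73}  # -> info = {'z': 5, 'age': 44, 'b': 73}
out = info.pop('age')  # -> out = 44

Answer: {'z': 5, 'b': 73}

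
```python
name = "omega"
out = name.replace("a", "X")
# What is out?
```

Trace (tracking out):
name = 'omega'  # -> name = 'omega'
out = name.replace('a', 'X')  # -> out = 'omegX'

Answer: 'omegX'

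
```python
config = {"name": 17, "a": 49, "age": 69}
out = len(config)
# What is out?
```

Answer: 3

Derivation:
Trace (tracking out):
config = {'name': 17, 'a': 49, 'age': 69}  # -> config = {'name': 17, 'a': 49, 'age': 69}
out = len(config)  # -> out = 3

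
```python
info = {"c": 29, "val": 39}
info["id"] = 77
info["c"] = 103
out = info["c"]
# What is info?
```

Answer: {'c': 103, 'val': 39, 'id': 77}

Derivation:
Trace (tracking info):
info = {'c': 29, 'val': 39}  # -> info = {'c': 29, 'val': 39}
info['id'] = 77  # -> info = {'c': 29, 'val': 39, 'id': 77}
info['c'] = 103  # -> info = {'c': 103, 'val': 39, 'id': 77}
out = info['c']  # -> out = 103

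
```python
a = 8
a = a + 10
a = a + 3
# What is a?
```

Trace (tracking a):
a = 8  # -> a = 8
a = a + 10  # -> a = 18
a = a + 3  # -> a = 21

Answer: 21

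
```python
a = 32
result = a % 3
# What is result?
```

Answer: 2

Derivation:
Trace (tracking result):
a = 32  # -> a = 32
result = a % 3  # -> result = 2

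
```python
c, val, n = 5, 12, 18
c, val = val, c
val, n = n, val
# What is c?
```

Answer: 12

Derivation:
Trace (tracking c):
c, val, n = (5, 12, 18)  # -> c = 5, val = 12, n = 18
c, val = (val, c)  # -> c = 12, val = 5
val, n = (n, val)  # -> val = 18, n = 5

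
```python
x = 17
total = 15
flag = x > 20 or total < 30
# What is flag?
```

Answer: True

Derivation:
Trace (tracking flag):
x = 17  # -> x = 17
total = 15  # -> total = 15
flag = x > 20 or total < 30  # -> flag = True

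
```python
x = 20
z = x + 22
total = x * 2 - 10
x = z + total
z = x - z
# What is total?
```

Trace (tracking total):
x = 20  # -> x = 20
z = x + 22  # -> z = 42
total = x * 2 - 10  # -> total = 30
x = z + total  # -> x = 72
z = x - z  # -> z = 30

Answer: 30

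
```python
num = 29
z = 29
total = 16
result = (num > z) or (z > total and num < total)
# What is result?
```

Answer: False

Derivation:
Trace (tracking result):
num = 29  # -> num = 29
z = 29  # -> z = 29
total = 16  # -> total = 16
result = num > z or (z > total and num < total)  # -> result = False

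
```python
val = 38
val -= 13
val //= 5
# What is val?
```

Trace (tracking val):
val = 38  # -> val = 38
val -= 13  # -> val = 25
val //= 5  # -> val = 5

Answer: 5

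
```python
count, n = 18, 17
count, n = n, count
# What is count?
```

Answer: 17

Derivation:
Trace (tracking count):
count, n = (18, 17)  # -> count = 18, n = 17
count, n = (n, count)  # -> count = 17, n = 18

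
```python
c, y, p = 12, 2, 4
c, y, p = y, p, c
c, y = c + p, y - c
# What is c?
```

Trace (tracking c):
c, y, p = (12, 2, 4)  # -> c = 12, y = 2, p = 4
c, y, p = (y, p, c)  # -> c = 2, y = 4, p = 12
c, y = (c + p, y - c)  # -> c = 14, y = 2

Answer: 14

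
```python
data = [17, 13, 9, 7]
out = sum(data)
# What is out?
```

Answer: 46

Derivation:
Trace (tracking out):
data = [17, 13, 9, 7]  # -> data = [17, 13, 9, 7]
out = sum(data)  # -> out = 46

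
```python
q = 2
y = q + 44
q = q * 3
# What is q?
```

Answer: 6

Derivation:
Trace (tracking q):
q = 2  # -> q = 2
y = q + 44  # -> y = 46
q = q * 3  # -> q = 6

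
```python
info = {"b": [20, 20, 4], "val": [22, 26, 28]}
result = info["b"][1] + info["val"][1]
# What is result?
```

Answer: 46

Derivation:
Trace (tracking result):
info = {'b': [20, 20, 4], 'val': [22, 26, 28]}  # -> info = {'b': [20, 20, 4], 'val': [22, 26, 28]}
result = info['b'][1] + info['val'][1]  # -> result = 46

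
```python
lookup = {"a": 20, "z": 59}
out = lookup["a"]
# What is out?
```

Answer: 20

Derivation:
Trace (tracking out):
lookup = {'a': 20, 'z': 59}  # -> lookup = {'a': 20, 'z': 59}
out = lookup['a']  # -> out = 20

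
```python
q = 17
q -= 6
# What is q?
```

Trace (tracking q):
q = 17  # -> q = 17
q -= 6  # -> q = 11

Answer: 11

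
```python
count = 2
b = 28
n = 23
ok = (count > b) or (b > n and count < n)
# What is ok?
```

Trace (tracking ok):
count = 2  # -> count = 2
b = 28  # -> b = 28
n = 23  # -> n = 23
ok = count > b or (b > n and count < n)  # -> ok = True

Answer: True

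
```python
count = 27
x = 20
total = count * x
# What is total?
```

Trace (tracking total):
count = 27  # -> count = 27
x = 20  # -> x = 20
total = count * x  # -> total = 540

Answer: 540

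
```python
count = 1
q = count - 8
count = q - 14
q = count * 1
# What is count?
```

Answer: -21

Derivation:
Trace (tracking count):
count = 1  # -> count = 1
q = count - 8  # -> q = -7
count = q - 14  # -> count = -21
q = count * 1  # -> q = -21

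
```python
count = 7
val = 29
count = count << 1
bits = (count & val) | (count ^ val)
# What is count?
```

Answer: 14

Derivation:
Trace (tracking count):
count = 7  # -> count = 7
val = 29  # -> val = 29
count = count << 1  # -> count = 14
bits = count & val | count ^ val  # -> bits = 31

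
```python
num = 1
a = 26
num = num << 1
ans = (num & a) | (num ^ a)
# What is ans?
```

Answer: 26

Derivation:
Trace (tracking ans):
num = 1  # -> num = 1
a = 26  # -> a = 26
num = num << 1  # -> num = 2
ans = num & a | num ^ a  # -> ans = 26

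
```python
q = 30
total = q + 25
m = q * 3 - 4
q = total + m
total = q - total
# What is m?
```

Answer: 86

Derivation:
Trace (tracking m):
q = 30  # -> q = 30
total = q + 25  # -> total = 55
m = q * 3 - 4  # -> m = 86
q = total + m  # -> q = 141
total = q - total  # -> total = 86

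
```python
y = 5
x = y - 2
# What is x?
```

Answer: 3

Derivation:
Trace (tracking x):
y = 5  # -> y = 5
x = y - 2  # -> x = 3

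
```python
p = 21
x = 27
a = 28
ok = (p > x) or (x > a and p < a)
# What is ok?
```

Answer: False

Derivation:
Trace (tracking ok):
p = 21  # -> p = 21
x = 27  # -> x = 27
a = 28  # -> a = 28
ok = p > x or (x > a and p < a)  # -> ok = False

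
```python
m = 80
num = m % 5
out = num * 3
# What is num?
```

Answer: 0

Derivation:
Trace (tracking num):
m = 80  # -> m = 80
num = m % 5  # -> num = 0
out = num * 3  # -> out = 0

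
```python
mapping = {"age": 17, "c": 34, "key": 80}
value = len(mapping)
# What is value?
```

Answer: 3

Derivation:
Trace (tracking value):
mapping = {'age': 17, 'c': 34, 'key': 80}  # -> mapping = {'age': 17, 'c': 34, 'key': 80}
value = len(mapping)  # -> value = 3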